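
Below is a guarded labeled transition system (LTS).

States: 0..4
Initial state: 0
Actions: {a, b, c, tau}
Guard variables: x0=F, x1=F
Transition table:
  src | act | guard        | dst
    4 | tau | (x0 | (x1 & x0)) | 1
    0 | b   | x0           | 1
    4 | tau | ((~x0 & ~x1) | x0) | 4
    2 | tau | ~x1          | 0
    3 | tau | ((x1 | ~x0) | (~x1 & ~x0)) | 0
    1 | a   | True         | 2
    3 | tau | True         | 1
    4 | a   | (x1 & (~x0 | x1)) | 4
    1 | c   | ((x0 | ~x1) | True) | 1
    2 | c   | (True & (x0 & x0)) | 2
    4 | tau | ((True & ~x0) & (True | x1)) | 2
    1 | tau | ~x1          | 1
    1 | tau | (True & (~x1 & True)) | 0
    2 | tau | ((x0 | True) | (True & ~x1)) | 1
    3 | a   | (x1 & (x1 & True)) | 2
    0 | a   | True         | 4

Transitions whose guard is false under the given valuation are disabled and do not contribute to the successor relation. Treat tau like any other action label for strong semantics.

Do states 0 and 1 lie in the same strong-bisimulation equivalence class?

Compute ~ classes (split until stable):
  round 0: {{0,1,2,3,4}}
  round 1: {{0},{1},{2,3,4}}
  round 2: {{0},{1},{2,3},{4}}
stable after 3 split(s): 4 block(s)
class of 0: {0}; class of 1: {1}

Answer: NOT BISIMILAR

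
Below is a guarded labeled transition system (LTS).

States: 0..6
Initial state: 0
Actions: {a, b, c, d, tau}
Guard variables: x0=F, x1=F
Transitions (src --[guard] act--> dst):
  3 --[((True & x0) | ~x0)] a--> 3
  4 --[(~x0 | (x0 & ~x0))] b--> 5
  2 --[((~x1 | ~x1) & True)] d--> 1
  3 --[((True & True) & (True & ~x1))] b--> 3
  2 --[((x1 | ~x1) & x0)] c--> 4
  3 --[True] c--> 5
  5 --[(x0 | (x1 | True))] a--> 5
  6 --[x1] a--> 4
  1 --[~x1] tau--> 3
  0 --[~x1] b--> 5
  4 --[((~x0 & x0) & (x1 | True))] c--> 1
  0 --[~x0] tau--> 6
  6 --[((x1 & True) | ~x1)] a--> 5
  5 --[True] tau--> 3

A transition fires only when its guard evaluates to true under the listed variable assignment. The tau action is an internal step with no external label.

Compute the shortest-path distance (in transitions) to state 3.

Breadth-first toward 3:
  Layer 0: {0}
  Layer 1: {5,6}
  Layer 2: {3}
depth(3)=2, e.g. b·tau

Answer: 2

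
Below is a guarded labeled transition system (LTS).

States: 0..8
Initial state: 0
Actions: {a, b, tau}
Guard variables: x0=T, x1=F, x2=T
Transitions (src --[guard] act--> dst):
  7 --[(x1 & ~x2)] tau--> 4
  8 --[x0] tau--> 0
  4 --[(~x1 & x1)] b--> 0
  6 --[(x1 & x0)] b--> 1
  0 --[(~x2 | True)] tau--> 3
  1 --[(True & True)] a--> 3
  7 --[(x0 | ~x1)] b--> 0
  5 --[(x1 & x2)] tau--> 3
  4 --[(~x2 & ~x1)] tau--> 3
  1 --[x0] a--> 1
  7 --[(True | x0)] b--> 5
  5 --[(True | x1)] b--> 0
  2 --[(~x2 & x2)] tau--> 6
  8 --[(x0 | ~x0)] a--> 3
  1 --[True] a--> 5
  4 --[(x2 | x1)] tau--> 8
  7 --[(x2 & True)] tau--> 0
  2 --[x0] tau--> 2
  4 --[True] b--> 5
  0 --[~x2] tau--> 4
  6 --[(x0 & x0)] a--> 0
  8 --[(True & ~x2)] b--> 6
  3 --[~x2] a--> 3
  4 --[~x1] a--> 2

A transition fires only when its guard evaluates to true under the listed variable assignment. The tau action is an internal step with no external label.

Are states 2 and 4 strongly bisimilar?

Answer: NOT BISIMILAR

Analysis:
Compute ~ classes (split until stable):
  π0 = {{0,1,2,3,4,5,6,7,8}}
  π1 = {{0,2},{1,6},{3},{4},{5},{7},{8}}
  π2 = {{0},{1},{2},{3},{4},{5},{6},{7},{8}}
Fixed point at round 3; 9 class(es).
2∈{2}, 4∈{4}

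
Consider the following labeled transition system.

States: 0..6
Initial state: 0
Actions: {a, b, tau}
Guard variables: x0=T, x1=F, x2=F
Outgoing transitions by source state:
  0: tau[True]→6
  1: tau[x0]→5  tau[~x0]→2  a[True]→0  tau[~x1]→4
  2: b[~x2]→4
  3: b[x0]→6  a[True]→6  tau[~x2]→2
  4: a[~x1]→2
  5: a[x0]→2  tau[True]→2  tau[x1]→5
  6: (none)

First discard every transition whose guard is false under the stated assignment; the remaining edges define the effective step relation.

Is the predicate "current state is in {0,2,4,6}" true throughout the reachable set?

Answer: INVARIANT HOLDS

Working:
Allowed set {0,2,4,6}
Reachable = {0,6}
  0: ok
  6: ok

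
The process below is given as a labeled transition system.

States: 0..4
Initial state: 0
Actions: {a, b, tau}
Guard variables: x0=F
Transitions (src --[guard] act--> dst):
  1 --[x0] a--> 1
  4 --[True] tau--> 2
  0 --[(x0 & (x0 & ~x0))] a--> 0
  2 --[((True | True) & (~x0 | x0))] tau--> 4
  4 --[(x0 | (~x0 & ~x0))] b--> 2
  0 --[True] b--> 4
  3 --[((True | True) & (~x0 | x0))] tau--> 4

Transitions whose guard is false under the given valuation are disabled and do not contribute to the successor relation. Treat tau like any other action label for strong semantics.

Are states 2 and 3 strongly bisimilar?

Refine partition for ~:
  round 0: {{0,1,2,3,4}}
  round 1: {{0},{1},{2,3},{4}}
stable after 2 split(s): 4 block(s)
[2]={2,3}  [3]={2,3}

Answer: BISIMILAR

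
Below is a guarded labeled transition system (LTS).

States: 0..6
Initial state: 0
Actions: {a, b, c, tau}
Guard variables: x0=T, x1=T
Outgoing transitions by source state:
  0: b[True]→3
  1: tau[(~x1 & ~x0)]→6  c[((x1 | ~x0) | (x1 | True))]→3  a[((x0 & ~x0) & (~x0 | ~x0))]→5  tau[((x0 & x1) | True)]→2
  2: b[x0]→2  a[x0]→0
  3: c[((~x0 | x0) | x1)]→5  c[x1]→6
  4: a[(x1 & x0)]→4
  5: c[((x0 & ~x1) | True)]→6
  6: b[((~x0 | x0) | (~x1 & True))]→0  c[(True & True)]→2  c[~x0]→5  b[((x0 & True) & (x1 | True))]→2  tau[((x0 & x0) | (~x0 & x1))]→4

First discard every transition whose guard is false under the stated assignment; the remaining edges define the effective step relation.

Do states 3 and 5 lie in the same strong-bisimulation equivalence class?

Bisimulation quotient by refinement:
  π0 = {{0,1,2,3,4,5,6}}
  π1 = {{0},{1},{2},{3,5},{4},{6}}
  π2 = {{0},{1},{2},{3},{4},{5},{6}}
7 equivalence class(es) (converged in 3)
3∈{3}, 5∈{5}

Answer: NOT BISIMILAR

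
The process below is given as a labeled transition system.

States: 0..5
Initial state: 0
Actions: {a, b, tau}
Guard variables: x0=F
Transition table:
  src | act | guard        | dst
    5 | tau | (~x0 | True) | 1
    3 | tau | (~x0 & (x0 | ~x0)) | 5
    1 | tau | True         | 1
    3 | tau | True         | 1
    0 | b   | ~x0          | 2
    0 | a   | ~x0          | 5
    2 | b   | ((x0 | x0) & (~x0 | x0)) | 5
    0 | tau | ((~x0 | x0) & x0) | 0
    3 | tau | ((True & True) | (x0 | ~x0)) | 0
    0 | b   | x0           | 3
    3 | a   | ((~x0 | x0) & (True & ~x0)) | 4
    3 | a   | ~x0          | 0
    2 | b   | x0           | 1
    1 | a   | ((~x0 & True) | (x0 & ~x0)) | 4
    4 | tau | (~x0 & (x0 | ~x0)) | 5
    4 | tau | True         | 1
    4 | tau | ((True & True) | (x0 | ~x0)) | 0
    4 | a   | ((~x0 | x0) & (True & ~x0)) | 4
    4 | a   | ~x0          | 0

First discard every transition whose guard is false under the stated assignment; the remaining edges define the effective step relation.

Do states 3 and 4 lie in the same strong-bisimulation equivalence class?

Answer: BISIMILAR

Working:
Refine partition for ~:
  π0 = {{0,1,2,3,4,5}}
  π1 = {{0},{1,3,4},{2},{5}}
  π2 = {{0},{1},{2},{3,4},{5}}
Fixed point at round 3; 5 class(es).
3∈{3,4}, 4∈{3,4}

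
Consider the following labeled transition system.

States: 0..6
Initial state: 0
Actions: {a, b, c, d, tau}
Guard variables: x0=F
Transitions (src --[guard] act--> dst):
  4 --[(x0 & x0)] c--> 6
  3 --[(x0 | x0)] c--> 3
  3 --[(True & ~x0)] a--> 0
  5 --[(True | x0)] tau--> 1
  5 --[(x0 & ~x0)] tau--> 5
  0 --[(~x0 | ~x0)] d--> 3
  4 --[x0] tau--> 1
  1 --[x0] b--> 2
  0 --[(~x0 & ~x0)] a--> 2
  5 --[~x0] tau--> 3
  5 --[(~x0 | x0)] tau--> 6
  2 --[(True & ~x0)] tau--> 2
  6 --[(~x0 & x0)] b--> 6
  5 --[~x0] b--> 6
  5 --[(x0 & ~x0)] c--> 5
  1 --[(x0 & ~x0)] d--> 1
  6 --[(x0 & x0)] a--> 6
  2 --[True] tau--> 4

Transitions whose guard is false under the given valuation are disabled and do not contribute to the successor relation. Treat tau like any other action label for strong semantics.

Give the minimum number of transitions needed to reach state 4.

Breadth-first toward 4:
  Layer 0: {0}
  Layer 1: {2,3}
  Layer 2: {4}
depth(4)=2, e.g. a·tau

Answer: 2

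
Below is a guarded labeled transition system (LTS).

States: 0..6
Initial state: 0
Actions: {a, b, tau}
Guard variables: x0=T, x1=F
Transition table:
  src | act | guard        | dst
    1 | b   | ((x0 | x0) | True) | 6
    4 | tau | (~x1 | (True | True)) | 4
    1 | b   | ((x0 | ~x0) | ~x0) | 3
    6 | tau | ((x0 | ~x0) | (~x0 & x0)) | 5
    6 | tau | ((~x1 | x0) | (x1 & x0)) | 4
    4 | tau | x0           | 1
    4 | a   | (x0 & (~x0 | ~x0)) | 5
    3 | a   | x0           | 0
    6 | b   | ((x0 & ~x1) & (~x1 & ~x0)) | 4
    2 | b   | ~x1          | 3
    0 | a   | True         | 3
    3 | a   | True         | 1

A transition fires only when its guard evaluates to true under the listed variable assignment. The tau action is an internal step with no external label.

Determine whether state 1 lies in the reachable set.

Answer: REACHABLE

Trace:
After dropping false guards: 10 live edges.
depth 0: {0}
depth 1: {3}  total {0,3}
depth 2: {1}  total {0,1,3}
depth 3: {6}  total {0,1,3,6}
depth 4: {4,5}  total {0,1,3,4,5,6}
Reachable = {0,1,3,4,5,6}
Path to 1: a·a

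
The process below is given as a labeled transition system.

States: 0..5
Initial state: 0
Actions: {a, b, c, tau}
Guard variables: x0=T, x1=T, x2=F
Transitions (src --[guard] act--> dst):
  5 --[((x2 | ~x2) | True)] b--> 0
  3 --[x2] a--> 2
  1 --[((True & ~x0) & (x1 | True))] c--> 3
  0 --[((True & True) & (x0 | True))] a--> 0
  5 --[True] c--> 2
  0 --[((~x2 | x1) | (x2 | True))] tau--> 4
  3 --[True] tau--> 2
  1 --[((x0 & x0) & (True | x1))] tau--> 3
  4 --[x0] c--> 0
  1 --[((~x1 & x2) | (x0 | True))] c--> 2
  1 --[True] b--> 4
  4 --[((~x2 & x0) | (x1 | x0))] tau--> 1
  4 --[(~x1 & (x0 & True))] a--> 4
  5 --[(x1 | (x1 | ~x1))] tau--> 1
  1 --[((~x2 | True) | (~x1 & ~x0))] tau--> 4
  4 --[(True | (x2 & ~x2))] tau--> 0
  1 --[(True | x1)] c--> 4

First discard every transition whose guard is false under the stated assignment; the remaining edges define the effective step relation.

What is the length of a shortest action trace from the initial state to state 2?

Answer: 3

Analysis:
BFS to 2:
  Layer 0: {0}
  Layer 1: {4}
  Layer 2: {1}
  Layer 3: {2,3}
2 enters at depth 3; path tau·tau·c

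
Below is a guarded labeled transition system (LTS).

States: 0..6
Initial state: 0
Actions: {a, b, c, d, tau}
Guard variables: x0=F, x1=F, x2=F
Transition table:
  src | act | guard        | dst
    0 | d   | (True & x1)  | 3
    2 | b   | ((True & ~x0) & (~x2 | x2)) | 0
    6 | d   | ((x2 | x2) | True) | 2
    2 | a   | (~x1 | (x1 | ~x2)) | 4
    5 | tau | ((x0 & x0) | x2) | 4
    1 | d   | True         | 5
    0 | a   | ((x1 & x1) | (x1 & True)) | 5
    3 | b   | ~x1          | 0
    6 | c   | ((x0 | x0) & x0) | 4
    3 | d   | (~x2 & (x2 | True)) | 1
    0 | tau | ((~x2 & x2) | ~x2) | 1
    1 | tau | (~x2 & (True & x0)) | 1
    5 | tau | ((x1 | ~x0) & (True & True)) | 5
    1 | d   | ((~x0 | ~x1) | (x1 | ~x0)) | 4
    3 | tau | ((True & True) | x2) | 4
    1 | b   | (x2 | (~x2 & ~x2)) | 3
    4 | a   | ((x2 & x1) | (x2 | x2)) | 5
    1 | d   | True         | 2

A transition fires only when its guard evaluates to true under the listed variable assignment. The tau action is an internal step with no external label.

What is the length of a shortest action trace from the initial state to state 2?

Answer: 2

Trace:
Breadth-first toward 2:
  L0 = {0}
  L1 = {1}
  L2 = {2,3,4,5}
depth(2)=2, e.g. tau·d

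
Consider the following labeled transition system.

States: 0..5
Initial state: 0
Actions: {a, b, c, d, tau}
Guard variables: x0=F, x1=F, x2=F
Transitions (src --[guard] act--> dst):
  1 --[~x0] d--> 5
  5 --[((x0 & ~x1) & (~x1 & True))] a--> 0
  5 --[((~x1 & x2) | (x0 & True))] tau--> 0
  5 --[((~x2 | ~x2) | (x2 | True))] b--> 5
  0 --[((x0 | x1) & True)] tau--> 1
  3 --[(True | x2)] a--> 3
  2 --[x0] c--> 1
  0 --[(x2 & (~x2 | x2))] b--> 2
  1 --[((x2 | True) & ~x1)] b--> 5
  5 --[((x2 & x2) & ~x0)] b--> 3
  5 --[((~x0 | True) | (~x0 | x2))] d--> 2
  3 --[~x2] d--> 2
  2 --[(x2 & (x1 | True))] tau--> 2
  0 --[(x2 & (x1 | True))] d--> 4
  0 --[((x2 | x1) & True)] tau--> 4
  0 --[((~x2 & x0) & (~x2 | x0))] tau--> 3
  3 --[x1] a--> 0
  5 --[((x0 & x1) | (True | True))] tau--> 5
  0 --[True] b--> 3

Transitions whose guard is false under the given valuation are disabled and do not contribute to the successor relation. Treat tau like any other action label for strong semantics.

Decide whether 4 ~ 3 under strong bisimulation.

Compute ~ classes (split until stable):
  P[0] = {{0,1,2,3,4,5}}
  P[1] = {{0},{1},{2,4},{3},{5}}
stable after 2 split(s): 5 block(s)
class of 4: {2,4}; class of 3: {3}

Answer: NOT BISIMILAR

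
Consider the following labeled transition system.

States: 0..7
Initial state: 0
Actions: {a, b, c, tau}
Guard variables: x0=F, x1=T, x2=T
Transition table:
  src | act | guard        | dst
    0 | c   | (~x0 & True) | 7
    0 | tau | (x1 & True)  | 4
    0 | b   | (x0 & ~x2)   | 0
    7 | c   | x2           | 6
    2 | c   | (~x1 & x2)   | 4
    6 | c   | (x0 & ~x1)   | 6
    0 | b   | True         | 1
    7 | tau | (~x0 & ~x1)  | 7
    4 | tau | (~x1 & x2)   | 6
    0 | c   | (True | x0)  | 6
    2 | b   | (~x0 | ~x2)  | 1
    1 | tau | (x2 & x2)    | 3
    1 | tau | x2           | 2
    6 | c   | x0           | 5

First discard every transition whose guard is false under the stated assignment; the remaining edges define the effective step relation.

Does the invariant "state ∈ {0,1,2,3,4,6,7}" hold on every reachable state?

Answer: INVARIANT HOLDS

Working:
Inv-set: {0,1,2,3,4,6,7}
Reachable = {0,1,2,3,4,6,7}
  0: safe
  1: safe
  2: safe
  3: safe
  4: safe
  6: safe
  7: safe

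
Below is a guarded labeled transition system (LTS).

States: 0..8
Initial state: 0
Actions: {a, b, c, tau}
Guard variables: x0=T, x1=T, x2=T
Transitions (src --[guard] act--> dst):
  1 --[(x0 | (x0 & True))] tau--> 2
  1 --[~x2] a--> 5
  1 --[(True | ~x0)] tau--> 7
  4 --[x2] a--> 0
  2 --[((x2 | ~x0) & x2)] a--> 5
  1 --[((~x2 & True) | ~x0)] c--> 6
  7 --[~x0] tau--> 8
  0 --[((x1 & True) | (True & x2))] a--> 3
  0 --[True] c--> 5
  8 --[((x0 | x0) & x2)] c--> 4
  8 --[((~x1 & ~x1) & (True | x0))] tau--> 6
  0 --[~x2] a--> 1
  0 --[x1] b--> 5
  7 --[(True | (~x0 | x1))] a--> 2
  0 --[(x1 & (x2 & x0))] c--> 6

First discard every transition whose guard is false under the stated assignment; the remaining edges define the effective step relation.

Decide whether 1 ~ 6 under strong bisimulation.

Refine partition for ~:
  π0 = {{0,1,2,3,4,5,6,7,8}}
  π1 = {{0},{1},{2,4,7},{3,5,6},{8}}
  π2 = {{0},{1},{2},{3,5,6},{4},{7},{8}}
7 equivalence class(es) (converged in 3)
[1]={1}  [6]={3,5,6}

Answer: NOT BISIMILAR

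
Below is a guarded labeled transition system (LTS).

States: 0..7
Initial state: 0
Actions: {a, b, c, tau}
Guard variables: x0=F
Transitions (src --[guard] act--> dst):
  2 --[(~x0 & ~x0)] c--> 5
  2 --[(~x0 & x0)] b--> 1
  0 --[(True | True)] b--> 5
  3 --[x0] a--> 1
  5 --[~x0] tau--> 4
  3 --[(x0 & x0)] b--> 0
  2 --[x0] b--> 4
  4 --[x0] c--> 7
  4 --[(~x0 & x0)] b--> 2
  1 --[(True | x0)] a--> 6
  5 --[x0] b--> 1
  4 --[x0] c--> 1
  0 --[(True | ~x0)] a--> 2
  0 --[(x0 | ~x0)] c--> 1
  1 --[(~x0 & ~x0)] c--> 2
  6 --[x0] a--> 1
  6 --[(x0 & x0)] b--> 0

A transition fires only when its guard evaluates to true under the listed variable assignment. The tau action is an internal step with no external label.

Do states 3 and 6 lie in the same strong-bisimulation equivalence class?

Bisimulation quotient by refinement:
  π0 = {{0,1,2,3,4,5,6,7}}
  π1 = {{0},{1},{2},{3,4,6,7},{5}}
stable after 2 split(s): 5 block(s)
[3]={3,4,6,7}  [6]={3,4,6,7}

Answer: BISIMILAR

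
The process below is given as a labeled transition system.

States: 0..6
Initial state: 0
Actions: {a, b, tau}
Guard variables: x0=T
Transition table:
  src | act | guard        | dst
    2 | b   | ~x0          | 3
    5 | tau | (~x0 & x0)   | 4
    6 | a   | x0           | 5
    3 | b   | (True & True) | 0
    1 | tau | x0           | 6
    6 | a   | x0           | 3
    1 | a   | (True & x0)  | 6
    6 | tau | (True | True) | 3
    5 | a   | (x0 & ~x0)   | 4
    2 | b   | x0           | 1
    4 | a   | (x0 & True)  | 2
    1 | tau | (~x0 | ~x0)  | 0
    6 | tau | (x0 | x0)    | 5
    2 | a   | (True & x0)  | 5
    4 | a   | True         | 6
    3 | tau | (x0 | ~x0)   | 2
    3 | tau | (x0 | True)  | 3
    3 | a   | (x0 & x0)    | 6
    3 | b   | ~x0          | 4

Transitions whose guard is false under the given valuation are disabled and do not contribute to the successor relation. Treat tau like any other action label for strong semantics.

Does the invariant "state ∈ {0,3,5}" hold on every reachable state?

Answer: INVARIANT HOLDS

Working:
Inv-set: {0,3,5}
R = {0}
  0: safe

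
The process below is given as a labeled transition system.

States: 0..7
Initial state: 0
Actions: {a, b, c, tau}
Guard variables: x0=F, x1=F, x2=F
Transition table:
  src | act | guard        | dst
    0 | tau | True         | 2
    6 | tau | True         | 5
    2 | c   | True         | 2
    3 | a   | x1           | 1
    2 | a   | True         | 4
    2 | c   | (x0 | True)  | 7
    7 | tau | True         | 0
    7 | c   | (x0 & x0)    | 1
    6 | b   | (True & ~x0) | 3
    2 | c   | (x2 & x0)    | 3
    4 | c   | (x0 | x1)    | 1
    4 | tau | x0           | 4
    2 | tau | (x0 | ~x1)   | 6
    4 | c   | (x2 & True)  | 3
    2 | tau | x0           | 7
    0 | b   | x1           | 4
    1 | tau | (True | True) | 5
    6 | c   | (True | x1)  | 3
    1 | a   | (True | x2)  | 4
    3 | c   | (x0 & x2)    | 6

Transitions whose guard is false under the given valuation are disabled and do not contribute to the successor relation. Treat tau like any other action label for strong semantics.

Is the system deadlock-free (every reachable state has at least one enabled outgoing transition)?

Answer: DEADLOCK at state 3

Analysis:
Reachable = {0,2,3,4,5,6,7}
  0: tau→2  [1 out]
  2: a→4  c→2  c→7  tau→6  [4 out]
  3: ∅  [no exit]
  4: ∅  [no exit]
  5: ∅  [no exit]
  6: b→3  c→3  tau→5  [3 out]
  7: tau→0  [1 out]
witness 3: tau·tau·b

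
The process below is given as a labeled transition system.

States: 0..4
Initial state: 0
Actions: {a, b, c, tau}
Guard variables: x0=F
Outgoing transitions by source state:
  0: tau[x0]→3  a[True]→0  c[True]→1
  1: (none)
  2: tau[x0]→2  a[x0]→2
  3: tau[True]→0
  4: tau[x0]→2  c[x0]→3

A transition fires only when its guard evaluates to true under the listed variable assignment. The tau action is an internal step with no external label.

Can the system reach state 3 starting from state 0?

Answer: UNREACHABLE

Trace:
3 transition(s) survive guard evaluation.
Layer 0: {0}
Layer 1: {1}  cumulative {0,1}
Reach set: {0,1}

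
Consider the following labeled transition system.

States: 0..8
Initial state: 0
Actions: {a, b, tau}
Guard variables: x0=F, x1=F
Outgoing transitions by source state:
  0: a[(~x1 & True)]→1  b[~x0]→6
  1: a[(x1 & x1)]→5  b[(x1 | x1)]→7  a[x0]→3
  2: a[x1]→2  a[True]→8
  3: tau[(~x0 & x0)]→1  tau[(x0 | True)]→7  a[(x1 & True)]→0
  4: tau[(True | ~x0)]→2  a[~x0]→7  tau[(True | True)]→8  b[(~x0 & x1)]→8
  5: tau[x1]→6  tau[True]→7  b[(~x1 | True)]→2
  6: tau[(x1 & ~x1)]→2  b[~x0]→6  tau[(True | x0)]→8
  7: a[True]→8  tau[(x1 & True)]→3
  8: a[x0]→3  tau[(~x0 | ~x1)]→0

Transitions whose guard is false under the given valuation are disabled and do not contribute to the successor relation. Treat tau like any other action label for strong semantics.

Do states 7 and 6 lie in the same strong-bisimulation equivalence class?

Answer: NOT BISIMILAR

Trace:
Compute ~ classes (split until stable):
  round 0: {{0,1,2,3,4,5,6,7,8}}
  round 1: {{0},{1},{2,7},{3,8},{4},{5,6}}
  round 2: {{0},{1},{2,7},{3},{4},{5},{6},{8}}
8 equivalence class(es) (converged in 3)
class of 7: {2,7}; class of 6: {6}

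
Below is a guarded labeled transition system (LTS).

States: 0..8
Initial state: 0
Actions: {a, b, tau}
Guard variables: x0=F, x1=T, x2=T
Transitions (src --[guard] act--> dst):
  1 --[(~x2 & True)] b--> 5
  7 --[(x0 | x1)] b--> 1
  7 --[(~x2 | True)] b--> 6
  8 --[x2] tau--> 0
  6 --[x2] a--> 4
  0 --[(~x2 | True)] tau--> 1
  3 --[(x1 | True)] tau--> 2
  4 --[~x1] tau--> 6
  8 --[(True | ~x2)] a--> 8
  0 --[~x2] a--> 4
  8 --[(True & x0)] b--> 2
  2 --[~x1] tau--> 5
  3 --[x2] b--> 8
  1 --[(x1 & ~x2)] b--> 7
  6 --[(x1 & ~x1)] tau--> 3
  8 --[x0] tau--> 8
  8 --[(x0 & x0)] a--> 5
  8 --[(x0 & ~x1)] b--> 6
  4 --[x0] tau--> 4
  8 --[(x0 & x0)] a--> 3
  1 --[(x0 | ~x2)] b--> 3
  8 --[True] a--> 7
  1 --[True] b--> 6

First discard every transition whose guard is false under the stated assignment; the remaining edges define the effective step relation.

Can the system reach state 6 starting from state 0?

Answer: REACHABLE

Analysis:
10 transition(s) survive guard evaluation.
depth 0: {0}
depth 1: {1}  cumulative {0,1}
depth 2: {6}  cumulative {0,1,6}
depth 3: {4}  cumulative {0,1,4,6}
R = {0,1,4,6}
Path to 6: tau·b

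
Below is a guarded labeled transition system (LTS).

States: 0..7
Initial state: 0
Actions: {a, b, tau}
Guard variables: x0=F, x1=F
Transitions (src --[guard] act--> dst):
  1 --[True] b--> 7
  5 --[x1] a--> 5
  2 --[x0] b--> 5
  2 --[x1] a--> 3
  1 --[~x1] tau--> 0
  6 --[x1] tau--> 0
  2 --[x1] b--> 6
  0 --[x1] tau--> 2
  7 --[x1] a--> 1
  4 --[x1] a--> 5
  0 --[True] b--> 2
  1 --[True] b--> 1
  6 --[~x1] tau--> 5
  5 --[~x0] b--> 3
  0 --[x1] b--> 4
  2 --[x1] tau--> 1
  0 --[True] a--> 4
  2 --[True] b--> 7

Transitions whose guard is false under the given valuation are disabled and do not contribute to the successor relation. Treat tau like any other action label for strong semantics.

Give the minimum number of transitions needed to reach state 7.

Answer: 2

Trace:
Breadth-first toward 7:
  depth 0: {0}
  depth 1: {2,4}
  depth 2: {7}
depth(7)=2, e.g. b·b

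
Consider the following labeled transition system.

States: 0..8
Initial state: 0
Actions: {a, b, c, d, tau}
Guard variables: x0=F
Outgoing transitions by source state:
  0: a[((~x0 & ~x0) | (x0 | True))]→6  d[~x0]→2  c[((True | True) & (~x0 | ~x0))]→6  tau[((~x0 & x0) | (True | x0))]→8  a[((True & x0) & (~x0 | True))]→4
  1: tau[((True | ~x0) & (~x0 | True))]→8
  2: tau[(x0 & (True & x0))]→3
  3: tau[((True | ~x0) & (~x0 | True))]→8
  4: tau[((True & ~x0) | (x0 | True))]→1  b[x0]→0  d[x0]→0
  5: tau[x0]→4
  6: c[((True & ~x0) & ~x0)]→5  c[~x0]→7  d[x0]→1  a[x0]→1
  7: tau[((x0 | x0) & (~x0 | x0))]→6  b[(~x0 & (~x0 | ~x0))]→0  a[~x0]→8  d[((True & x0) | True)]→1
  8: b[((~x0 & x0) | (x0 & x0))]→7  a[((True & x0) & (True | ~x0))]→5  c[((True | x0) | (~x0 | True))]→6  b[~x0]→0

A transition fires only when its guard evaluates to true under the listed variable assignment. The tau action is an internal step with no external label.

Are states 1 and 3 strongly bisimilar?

Answer: BISIMILAR

Trace:
Refine partition for ~:
  round 0: {{0,1,2,3,4,5,6,7,8}}
  round 1: {{0},{1,3,4},{2,5},{6},{7},{8}}
  round 2: {{0},{1,3},{2,5},{4},{6},{7},{8}}
Fixed point at round 3; 7 class(es).
class of 1: {1,3}; class of 3: {1,3}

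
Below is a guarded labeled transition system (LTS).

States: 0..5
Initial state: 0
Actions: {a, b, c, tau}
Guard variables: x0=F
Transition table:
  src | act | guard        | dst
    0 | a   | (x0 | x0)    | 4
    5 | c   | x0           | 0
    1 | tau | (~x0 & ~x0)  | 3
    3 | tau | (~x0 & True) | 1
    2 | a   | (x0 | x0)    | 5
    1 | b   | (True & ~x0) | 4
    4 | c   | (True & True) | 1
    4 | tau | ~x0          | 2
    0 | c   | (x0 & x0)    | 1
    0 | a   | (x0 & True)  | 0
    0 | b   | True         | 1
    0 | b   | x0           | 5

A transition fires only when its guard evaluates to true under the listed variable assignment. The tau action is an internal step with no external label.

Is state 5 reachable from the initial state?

Answer: UNREACHABLE

Trace:
Guard filter leaves 6 enabled edge(s).
depth 0: {0}
depth 1: {1}  cumulative {0,1}
depth 2: {3,4}  cumulative {0,1,3,4}
depth 3: {2}  cumulative {0,1,2,3,4}
Reach set: {0,1,2,3,4}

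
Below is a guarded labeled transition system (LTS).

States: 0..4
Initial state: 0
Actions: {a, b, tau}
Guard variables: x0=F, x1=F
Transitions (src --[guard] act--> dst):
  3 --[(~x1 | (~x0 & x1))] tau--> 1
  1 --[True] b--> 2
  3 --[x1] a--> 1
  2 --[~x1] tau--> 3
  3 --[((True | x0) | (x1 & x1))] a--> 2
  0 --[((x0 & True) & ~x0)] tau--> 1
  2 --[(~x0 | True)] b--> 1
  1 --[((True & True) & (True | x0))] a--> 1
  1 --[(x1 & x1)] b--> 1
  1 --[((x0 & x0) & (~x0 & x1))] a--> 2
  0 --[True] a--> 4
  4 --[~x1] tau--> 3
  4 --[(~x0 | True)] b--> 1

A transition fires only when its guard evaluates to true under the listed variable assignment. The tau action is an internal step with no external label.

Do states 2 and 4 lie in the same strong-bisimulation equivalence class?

Bisimulation quotient by refinement:
  P[0] = {{0,1,2,3,4}}
  P[1] = {{0},{1},{2,4},{3}}
stable after 2 split(s): 4 block(s)
[2]={2,4}  [4]={2,4}

Answer: BISIMILAR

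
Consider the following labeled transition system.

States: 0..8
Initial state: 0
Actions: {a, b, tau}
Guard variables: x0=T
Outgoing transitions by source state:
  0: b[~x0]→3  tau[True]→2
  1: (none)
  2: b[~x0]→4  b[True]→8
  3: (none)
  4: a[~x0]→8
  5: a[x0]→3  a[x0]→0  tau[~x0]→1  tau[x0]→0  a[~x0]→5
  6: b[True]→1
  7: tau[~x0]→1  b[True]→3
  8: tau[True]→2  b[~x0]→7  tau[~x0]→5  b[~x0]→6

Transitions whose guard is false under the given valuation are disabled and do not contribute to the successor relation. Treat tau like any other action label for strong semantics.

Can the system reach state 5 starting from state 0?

8 transition(s) survive guard evaluation.
depth 0: {0}
depth 1: {2}  cumulative {0,2}
depth 2: {8}  cumulative {0,2,8}
Reach set: {0,2,8}

Answer: UNREACHABLE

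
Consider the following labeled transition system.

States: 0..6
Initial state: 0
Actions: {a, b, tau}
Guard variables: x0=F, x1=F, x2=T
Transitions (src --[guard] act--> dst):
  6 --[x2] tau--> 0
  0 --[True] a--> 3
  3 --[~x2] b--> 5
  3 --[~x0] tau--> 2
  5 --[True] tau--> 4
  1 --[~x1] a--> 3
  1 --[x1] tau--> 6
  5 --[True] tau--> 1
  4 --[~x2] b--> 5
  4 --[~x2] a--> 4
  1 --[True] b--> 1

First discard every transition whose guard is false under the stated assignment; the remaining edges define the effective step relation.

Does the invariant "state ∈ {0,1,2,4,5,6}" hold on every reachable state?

Inv-set: {0,1,2,4,5,6}
Reach set: {0,2,3}
  0: safe
  2: safe
  3: outside
witness against invariant: a → 3

Answer: INVARIANT VIOLATED at state 3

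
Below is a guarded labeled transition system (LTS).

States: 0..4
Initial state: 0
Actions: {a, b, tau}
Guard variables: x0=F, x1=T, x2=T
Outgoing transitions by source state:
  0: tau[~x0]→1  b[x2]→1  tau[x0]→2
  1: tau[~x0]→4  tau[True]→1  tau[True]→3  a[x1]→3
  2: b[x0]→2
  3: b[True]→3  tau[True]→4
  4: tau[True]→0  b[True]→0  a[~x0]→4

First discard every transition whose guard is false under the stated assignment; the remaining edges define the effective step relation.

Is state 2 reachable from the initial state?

Answer: UNREACHABLE

Analysis:
After dropping false guards: 11 live edges.
Layer 0: {0}
Layer 1: {1}  cumulative {0,1}
Layer 2: {3,4}  cumulative {0,1,3,4}
Reachable = {0,1,3,4}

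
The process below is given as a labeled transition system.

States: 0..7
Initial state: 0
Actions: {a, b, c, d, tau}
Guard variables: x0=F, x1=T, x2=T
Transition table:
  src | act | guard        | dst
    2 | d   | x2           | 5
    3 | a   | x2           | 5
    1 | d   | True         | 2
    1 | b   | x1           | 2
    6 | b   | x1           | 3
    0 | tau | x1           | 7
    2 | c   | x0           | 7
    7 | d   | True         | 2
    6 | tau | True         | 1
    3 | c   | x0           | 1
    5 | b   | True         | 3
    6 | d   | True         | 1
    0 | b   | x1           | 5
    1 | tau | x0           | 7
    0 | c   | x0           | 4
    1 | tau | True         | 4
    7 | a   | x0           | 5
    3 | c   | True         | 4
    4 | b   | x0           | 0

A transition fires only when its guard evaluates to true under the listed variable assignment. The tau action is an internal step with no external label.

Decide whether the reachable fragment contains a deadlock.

R = {0,2,3,4,5,7}
  0: b→5  tau→7  [2 exit(s)]
  2: d→5  [1 exit(s)]
  3: a→5  c→4  [2 exit(s)]
  4: ∅  [no exit]
  5: b→3  [1 exit(s)]
  7: d→2  [1 exit(s)]
witness 4: b·b·c

Answer: DEADLOCK at state 4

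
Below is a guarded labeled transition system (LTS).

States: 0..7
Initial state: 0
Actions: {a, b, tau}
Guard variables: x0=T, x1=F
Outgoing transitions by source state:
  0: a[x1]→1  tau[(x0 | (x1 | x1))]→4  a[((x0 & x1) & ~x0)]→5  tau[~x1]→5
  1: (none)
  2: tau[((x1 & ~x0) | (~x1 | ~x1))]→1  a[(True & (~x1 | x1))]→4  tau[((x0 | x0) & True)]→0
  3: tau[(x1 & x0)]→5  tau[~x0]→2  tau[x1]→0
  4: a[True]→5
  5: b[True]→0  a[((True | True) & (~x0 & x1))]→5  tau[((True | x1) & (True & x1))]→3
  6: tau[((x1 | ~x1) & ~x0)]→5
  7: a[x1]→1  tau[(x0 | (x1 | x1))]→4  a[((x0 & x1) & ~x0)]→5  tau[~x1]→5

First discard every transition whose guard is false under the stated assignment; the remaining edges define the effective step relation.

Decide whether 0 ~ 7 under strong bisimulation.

Answer: BISIMILAR

Working:
Compute ~ classes (split until stable):
  round 0: {{0,1,2,3,4,5,6,7}}
  round 1: {{0,7},{1,3,6},{2},{4},{5}}
stable after 2 split(s): 5 block(s)
0∈{0,7}, 7∈{0,7}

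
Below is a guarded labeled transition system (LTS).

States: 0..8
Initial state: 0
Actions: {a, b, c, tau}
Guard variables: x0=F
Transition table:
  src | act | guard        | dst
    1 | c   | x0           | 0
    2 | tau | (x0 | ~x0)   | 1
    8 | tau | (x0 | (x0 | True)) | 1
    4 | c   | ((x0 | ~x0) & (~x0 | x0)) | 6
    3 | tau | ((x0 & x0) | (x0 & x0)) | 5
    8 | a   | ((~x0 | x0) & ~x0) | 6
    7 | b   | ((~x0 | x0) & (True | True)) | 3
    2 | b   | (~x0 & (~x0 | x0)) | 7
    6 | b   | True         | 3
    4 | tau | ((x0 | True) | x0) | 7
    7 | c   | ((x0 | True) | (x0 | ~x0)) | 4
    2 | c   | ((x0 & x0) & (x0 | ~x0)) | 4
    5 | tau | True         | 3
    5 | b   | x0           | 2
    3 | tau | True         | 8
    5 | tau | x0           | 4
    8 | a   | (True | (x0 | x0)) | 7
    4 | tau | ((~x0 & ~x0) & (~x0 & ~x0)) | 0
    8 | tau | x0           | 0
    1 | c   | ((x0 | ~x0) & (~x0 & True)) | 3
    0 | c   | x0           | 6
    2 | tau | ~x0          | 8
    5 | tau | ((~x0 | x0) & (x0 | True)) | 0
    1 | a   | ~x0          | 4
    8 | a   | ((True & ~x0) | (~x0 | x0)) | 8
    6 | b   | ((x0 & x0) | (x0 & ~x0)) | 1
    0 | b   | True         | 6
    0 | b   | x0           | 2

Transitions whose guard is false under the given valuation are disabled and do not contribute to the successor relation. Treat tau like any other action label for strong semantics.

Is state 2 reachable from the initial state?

Answer: UNREACHABLE

Working:
19 transition(s) survive guard evaluation.
L0 = {0}
L1 = {6}  now seen {0,6}
L2 = {3}  now seen {0,3,6}
L3 = {8}  now seen {0,3,6,8}
L4 = {1,7}  now seen {0,1,3,6,7,8}
L5 = {4}  now seen {0,1,3,4,6,7,8}
R = {0,1,3,4,6,7,8}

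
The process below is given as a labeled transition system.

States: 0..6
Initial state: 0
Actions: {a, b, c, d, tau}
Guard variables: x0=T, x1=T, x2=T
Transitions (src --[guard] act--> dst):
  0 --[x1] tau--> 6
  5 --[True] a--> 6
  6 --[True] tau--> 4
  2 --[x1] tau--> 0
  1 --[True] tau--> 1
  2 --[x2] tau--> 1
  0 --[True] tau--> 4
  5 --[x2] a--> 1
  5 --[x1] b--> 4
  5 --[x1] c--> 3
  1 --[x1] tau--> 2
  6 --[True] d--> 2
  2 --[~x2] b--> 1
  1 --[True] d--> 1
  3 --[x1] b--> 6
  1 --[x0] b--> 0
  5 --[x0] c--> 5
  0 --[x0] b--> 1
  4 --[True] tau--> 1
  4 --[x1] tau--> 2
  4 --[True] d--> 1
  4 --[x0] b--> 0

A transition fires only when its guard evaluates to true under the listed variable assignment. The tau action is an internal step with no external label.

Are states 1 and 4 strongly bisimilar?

Bisimulation quotient by refinement:
  P[0] = {{0,1,2,3,4,5,6}}
  P[1] = {{0},{1,4},{2},{3},{5},{6}}
Fixed point at round 2; 6 class(es).
class of 1: {1,4}; class of 4: {1,4}

Answer: BISIMILAR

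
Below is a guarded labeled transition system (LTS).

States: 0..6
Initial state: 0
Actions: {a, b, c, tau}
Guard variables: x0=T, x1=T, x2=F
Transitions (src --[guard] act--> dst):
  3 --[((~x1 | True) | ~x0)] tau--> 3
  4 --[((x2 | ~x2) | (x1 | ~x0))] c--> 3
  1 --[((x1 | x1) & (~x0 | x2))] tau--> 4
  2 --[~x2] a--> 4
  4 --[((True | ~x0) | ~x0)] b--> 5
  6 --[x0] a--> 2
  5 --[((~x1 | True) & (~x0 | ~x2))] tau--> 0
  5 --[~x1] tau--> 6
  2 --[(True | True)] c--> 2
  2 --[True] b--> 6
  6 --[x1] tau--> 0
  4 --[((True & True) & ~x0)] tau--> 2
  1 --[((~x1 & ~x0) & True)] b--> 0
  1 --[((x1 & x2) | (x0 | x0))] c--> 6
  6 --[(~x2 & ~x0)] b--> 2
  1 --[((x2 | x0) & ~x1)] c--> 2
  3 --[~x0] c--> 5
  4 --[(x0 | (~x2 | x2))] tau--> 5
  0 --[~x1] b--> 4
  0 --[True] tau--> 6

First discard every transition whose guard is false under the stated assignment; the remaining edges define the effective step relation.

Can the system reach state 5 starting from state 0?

Guard filter leaves 12 enabled edge(s).
Layer 0: {0}
Layer 1: {6}  total {0,6}
Layer 2: {2}  total {0,2,6}
Layer 3: {4}  total {0,2,4,6}
Layer 4: {3,5}  total {0,2,3,4,5,6}
Reachable = {0,2,3,4,5,6}
Path to 5: tau·a·a·b

Answer: REACHABLE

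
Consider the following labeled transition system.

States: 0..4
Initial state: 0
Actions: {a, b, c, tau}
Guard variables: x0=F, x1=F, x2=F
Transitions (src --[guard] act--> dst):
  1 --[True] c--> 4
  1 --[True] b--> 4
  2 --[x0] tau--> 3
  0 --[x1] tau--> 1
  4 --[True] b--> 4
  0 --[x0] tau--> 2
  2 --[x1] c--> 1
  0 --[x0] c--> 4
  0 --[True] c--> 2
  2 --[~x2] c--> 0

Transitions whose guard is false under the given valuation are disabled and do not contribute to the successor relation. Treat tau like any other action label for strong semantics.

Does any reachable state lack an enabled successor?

Answer: DEADLOCK-FREE

Analysis:
R = {0,2}
  0: c→2  [1 exit(s)]
  2: c→0  [1 exit(s)]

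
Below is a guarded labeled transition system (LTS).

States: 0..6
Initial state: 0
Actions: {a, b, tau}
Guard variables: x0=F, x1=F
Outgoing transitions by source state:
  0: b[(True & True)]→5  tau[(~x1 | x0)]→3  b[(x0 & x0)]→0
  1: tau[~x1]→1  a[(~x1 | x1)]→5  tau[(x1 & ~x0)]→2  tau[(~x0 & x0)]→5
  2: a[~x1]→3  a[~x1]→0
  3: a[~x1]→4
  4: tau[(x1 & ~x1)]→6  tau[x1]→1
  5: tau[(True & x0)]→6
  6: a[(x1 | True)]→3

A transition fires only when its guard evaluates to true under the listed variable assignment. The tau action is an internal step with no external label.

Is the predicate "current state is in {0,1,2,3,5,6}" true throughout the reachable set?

Safe = {0,1,2,3,5,6}
Reach set: {0,3,4,5}
  0: safe
  3: safe
  4: outside
  5: safe
witness against invariant: tau·a → 4

Answer: INVARIANT VIOLATED at state 4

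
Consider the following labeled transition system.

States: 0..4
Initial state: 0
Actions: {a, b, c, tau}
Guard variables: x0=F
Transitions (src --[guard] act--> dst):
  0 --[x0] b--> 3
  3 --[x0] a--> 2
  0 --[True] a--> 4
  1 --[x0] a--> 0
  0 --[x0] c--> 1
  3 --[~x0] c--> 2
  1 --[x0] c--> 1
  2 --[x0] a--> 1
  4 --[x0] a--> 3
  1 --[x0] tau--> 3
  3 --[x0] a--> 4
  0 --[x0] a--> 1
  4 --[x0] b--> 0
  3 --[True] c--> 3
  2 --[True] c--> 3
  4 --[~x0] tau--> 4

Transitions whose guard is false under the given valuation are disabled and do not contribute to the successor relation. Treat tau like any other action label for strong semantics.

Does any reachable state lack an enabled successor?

Reach set: {0,4}
  0: a→4  [1 out]
  4: tau→4  [1 out]

Answer: DEADLOCK-FREE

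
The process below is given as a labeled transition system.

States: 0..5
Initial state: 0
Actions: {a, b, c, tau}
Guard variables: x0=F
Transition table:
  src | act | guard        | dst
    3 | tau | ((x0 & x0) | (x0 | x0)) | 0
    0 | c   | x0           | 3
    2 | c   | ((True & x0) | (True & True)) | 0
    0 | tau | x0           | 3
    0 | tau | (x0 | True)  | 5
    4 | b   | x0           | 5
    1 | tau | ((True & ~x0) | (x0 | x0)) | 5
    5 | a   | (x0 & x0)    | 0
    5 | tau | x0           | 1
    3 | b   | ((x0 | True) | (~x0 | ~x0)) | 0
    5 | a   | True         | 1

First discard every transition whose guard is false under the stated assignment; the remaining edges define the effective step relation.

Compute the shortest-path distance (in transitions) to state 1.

Answer: 2

Working:
Layered search for 1:
  L0 = {0}
  L1 = {5}
  L2 = {1}
first hit 1 at d=2 via tau·a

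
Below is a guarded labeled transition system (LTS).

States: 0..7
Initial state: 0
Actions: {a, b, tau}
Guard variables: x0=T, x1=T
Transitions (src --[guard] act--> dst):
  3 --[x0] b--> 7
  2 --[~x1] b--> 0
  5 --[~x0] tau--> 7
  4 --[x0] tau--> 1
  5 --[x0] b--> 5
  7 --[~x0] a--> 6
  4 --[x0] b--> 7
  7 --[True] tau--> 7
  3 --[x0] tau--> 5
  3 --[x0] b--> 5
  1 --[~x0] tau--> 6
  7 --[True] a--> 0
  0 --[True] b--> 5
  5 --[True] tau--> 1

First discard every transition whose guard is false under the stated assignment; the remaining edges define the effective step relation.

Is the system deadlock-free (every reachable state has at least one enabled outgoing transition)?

Reachable = {0,1,5}
  0: b→5  [deg 1]
  1: ∅  [no exit]
  5: b→5  tau→1  [deg 2]
witness 1: b·tau

Answer: DEADLOCK at state 1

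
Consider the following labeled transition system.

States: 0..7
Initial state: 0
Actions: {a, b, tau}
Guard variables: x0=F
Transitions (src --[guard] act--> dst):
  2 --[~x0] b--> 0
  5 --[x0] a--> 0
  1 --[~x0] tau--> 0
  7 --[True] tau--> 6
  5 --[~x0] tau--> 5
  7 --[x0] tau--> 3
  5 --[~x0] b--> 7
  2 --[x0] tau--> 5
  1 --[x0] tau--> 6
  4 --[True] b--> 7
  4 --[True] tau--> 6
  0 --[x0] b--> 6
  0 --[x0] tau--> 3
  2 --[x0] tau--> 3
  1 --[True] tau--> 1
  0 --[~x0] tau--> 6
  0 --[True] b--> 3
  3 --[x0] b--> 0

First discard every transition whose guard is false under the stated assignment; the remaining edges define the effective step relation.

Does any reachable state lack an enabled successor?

R = {0,3,6}
  0: b→3  tau→6  [deg 2]
  3: ∅  [STUCK]
  6: ∅  [STUCK]
trace reaching 3: b

Answer: DEADLOCK at state 3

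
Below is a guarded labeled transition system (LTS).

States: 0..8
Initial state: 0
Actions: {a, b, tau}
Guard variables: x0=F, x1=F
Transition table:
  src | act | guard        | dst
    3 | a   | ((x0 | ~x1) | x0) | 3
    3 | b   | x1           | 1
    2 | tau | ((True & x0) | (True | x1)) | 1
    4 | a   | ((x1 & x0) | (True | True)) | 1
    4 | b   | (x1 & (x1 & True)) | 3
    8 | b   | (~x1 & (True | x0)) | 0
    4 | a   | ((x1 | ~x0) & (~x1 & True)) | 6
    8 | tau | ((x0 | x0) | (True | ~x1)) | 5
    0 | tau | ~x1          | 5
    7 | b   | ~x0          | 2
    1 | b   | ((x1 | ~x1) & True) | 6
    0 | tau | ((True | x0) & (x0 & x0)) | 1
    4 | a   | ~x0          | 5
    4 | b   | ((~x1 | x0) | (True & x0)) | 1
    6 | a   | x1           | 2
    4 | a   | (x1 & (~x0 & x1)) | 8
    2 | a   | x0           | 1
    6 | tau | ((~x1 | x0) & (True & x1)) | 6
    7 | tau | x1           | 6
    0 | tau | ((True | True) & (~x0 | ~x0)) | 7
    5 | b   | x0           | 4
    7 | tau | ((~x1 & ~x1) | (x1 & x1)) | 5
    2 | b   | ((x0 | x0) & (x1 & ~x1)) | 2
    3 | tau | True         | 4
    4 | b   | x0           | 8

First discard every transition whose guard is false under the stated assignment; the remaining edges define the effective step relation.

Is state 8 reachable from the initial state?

14 transition(s) survive guard evaluation.
Layer 0: {0}
Layer 1: {5,7}  total {0,5,7}
Layer 2: {2}  total {0,2,5,7}
Layer 3: {1}  total {0,1,2,5,7}
Layer 4: {6}  total {0,1,2,5,6,7}
Reach set: {0,1,2,5,6,7}

Answer: UNREACHABLE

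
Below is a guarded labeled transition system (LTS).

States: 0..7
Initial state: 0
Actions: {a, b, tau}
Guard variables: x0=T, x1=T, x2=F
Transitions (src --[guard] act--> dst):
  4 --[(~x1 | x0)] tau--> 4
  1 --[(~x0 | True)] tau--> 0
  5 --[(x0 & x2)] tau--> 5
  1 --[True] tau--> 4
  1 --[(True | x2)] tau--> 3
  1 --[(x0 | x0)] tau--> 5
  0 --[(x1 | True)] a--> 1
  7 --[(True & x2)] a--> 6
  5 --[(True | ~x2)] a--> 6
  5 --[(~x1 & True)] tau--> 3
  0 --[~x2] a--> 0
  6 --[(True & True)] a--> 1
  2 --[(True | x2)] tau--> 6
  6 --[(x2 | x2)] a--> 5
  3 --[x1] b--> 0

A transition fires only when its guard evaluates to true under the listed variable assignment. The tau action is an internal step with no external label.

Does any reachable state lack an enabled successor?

Reach set: {0,1,3,4,5,6}
  0: a→0  a→1  [deg 2]
  1: tau→0  tau→3  tau→4  tau→5  [deg 4]
  3: b→0  [deg 1]
  4: tau→4  [deg 1]
  5: a→6  [deg 1]
  6: a→1  [deg 1]

Answer: DEADLOCK-FREE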